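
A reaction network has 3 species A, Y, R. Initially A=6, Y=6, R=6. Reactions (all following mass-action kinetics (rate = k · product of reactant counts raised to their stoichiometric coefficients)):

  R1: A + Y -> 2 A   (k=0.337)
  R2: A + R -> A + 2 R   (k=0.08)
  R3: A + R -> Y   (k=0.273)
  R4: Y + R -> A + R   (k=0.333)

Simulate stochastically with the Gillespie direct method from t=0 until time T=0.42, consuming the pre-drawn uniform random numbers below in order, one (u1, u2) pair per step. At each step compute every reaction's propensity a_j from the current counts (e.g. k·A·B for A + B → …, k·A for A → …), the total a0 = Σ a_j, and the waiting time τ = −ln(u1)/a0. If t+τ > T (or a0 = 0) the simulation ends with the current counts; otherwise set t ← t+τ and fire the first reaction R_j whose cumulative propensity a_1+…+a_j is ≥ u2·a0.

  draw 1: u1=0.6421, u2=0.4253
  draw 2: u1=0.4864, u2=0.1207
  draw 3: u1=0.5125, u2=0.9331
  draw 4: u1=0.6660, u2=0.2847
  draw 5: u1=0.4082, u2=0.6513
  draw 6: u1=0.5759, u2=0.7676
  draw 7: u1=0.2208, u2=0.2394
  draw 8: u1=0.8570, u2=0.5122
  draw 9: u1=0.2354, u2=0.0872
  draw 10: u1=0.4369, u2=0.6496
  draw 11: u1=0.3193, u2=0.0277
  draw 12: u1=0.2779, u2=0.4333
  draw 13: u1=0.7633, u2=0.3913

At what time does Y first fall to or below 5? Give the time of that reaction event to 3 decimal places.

t=0.000: A=6 Y=6 R=6
Draw 1: a1=12.132, a2=2.880, a3=9.828, a4=11.988, a0=36.828; τ=−ln(0.6421)/36.828=0.012 → t=0.012; u2·a0=0.4253·36.828=15.663; a1+a2=15.012 < 15.663 ≤ a1+…+a3=24.840 → R3 fires; A=5 Y=7 R=5
Draw 2: a1=11.795, a2=2.000, a3=6.825, a4=11.655, a0=32.275; τ=−ln(0.4864)/32.275=0.022 → t=0.034; u2·a0=0.1207·32.275=3.896 ≤ a1=11.795 → R1 fires; A=6 Y=6 R=5
Draw 3: a1=12.132, a2=2.400, a3=8.190, a4=9.990, a0=32.712; τ=−ln(0.5125)/32.712=0.020 → t=0.055; u2·a0=0.9331·32.712=30.524; a1+…+a3=22.722 < 30.524 ≤ a1+…+a4=32.712 → R4 fires; A=7 Y=5 R=5
Draw 4: a1=11.795, a2=2.800, a3=9.555, a4=8.325, a0=32.475; τ=−ln(0.6660)/32.475=0.013 → t=0.067; u2·a0=0.2847·32.475=9.246 ≤ a1=11.795 → R1 fires; A=8 Y=4 R=5
Draw 5: a1=10.784, a2=3.200, a3=10.920, a4=6.660, a0=31.564; τ=−ln(0.4082)/31.564=0.028 → t=0.096; u2·a0=0.6513·31.564=20.558; a1+a2=13.984 < 20.558 ≤ a1+…+a3=24.904 → R3 fires; A=7 Y=5 R=4
Draw 6: a1=11.795, a2=2.240, a3=7.644, a4=6.660, a0=28.339; τ=−ln(0.5759)/28.339=0.019 → t=0.115; u2·a0=0.7676·28.339=21.753; a1+…+a3=21.679 < 21.753 ≤ a1+…+a4=28.339 → R4 fires; A=8 Y=4 R=4
Draw 7: a1=10.784, a2=2.560, a3=8.736, a4=5.328, a0=27.408; τ=−ln(0.2208)/27.408=0.055 → t=0.170; u2·a0=0.2394·27.408=6.561 ≤ a1=10.784 → R1 fires; A=9 Y=3 R=4
Draw 8: a1=9.099, a2=2.880, a3=9.828, a4=3.996, a0=25.803; τ=−ln(0.8570)/25.803=0.006 → t=0.176; u2·a0=0.5122·25.803=13.216; a1+a2=11.979 < 13.216 ≤ a1+…+a3=21.807 → R3 fires; A=8 Y=4 R=3
Draw 9: a1=10.784, a2=1.920, a3=6.552, a4=3.996, a0=23.252; τ=−ln(0.2354)/23.252=0.062 → t=0.238; u2·a0=0.0872·23.252=2.028 ≤ a1=10.784 → R1 fires; A=9 Y=3 R=3
Draw 10: a1=9.099, a2=2.160, a3=7.371, a4=2.997, a0=21.627; τ=−ln(0.4369)/21.627=0.038 → t=0.277; u2·a0=0.6496·21.627=14.049; a1+a2=11.259 < 14.049 ≤ a1+…+a3=18.630 → R3 fires; A=8 Y=4 R=2
Draw 11: a1=10.784, a2=1.280, a3=4.368, a4=2.664, a0=19.096; τ=−ln(0.3193)/19.096=0.060 → t=0.337; u2·a0=0.0277·19.096=0.529 ≤ a1=10.784 → R1 fires; A=9 Y=3 R=2
Draw 12: a1=9.099, a2=1.440, a3=4.914, a4=1.998, a0=17.451; τ=−ln(0.2779)/17.451=0.073 → t=0.410; u2·a0=0.4333·17.451=7.562 ≤ a1=9.099 → R1 fires; A=10 Y=2 R=2
Draw 13: a1=6.740, a2=1.600, a3=5.460, a4=1.332, a0=15.132; τ=−ln(0.7633)/15.132=0.018 → t=0.428 > T=0.42: stop.
Y first becomes ≤ 5 when it reaches 5 at the event at t=0.055.

Threshold first reached at t = 0.055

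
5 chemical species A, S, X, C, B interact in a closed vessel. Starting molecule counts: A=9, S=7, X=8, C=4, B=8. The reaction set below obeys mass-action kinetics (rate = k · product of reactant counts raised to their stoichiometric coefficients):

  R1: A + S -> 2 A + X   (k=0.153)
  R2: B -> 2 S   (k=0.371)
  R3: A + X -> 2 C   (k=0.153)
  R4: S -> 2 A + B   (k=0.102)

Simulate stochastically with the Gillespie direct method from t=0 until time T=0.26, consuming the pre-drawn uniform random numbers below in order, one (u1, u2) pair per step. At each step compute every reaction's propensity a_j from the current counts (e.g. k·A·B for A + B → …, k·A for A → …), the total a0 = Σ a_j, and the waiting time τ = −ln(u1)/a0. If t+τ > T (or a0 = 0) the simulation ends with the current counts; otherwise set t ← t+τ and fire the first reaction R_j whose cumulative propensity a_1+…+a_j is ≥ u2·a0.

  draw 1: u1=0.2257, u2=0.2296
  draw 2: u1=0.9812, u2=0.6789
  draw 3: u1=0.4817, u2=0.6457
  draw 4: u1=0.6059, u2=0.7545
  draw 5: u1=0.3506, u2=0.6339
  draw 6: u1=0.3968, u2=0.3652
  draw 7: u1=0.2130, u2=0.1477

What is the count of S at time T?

S at T = 5

t=0.000: A=9 S=7 X=8 C=4 B=8
Draw 1: a1=9.639, a2=2.968, a3=11.016, a4=0.714, a0=24.337; τ=−ln(0.2257)/24.337=0.061 → t=0.061; u2·a0=0.2296·24.337=5.588 ≤ a1=9.639 → R1 fires; A=10 S=6 X=9 C=4 B=8
Draw 2: a1=9.180, a2=2.968, a3=13.770, a4=0.612, a0=26.530; τ=−ln(0.9812)/26.530=0.001 → t=0.062; u2·a0=0.6789·26.530=18.011; a1+a2=12.148 < 18.011 ≤ a1+…+a3=25.918 → R3 fires; A=9 S=6 X=8 C=6 B=8
Draw 3: a1=8.262, a2=2.968, a3=11.016, a4=0.612, a0=22.858; τ=−ln(0.4817)/22.858=0.032 → t=0.094; u2·a0=0.6457·22.858=14.759; a1+a2=11.230 < 14.759 ≤ a1+…+a3=22.246 → R3 fires; A=8 S=6 X=7 C=8 B=8
Draw 4: a1=7.344, a2=2.968, a3=8.568, a4=0.612, a0=19.492; τ=−ln(0.6059)/19.492=0.026 → t=0.120; u2·a0=0.7545·19.492=14.707; a1+a2=10.312 < 14.707 ≤ a1+…+a3=18.880 → R3 fires; A=7 S=6 X=6 C=10 B=8
Draw 5: a1=6.426, a2=2.968, a3=6.426, a4=0.612, a0=16.432; τ=−ln(0.3506)/16.432=0.064 → t=0.183; u2·a0=0.6339·16.432=10.416; a1+a2=9.394 < 10.416 ≤ a1+…+a3=15.820 → R3 fires; A=6 S=6 X=5 C=12 B=8
Draw 6: a1=5.508, a2=2.968, a3=4.590, a4=0.612, a0=13.678; τ=−ln(0.3968)/13.678=0.068 → t=0.251; u2·a0=0.3652·13.678=4.995 ≤ a1=5.508 → R1 fires; A=7 S=5 X=6 C=12 B=8
Draw 7: a1=5.355, a2=2.968, a3=6.426, a4=0.510, a0=15.259; τ=−ln(0.2130)/15.259=0.101 → t=0.352 > T=0.26: stop.
Read off S at T=0.26: 5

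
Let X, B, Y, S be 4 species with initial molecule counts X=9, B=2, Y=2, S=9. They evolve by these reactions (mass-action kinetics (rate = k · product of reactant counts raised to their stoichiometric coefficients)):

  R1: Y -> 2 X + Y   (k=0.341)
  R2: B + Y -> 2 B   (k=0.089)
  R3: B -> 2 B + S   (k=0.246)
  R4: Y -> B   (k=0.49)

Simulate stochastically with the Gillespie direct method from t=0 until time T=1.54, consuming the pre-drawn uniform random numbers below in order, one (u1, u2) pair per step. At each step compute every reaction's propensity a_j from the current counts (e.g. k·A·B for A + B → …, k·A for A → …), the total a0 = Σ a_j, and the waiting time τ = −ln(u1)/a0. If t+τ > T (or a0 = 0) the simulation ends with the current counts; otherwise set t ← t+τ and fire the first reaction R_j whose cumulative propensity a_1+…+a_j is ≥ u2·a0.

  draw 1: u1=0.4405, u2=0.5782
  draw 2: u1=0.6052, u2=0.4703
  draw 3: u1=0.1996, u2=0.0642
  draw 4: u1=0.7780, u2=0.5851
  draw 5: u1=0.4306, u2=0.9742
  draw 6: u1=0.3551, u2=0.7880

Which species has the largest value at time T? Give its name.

Dominant species at T: S

t=0.000: X=9 B=2 Y=2 S=9
Draw 1: a1=0.682, a2=0.356, a3=0.492, a4=0.980, a0=2.510; τ=−ln(0.4405)/2.510=0.327 → t=0.327; u2·a0=0.5782·2.510=1.451; a1+a2=1.038 < 1.451 ≤ a1+…+a3=1.530 → R3 fires; X=9 B=3 Y=2 S=10
Draw 2: a1=0.682, a2=0.534, a3=0.738, a4=0.980, a0=2.934; τ=−ln(0.6052)/2.934=0.171 → t=0.498; u2·a0=0.4703·2.934=1.380; a1+a2=1.216 < 1.380 ≤ a1+…+a3=1.954 → R3 fires; X=9 B=4 Y=2 S=11
Draw 3: a1=0.682, a2=0.712, a3=0.984, a4=0.980, a0=3.358; τ=−ln(0.1996)/3.358=0.480 → t=0.978; u2·a0=0.0642·3.358=0.216 ≤ a1=0.682 → R1 fires; X=11 B=4 Y=2 S=11
Draw 4: a1=0.682, a2=0.712, a3=0.984, a4=0.980, a0=3.358; τ=−ln(0.7780)/3.358=0.075 → t=1.052; u2·a0=0.5851·3.358=1.965; a1+a2=1.394 < 1.965 ≤ a1+…+a3=2.378 → R3 fires; X=11 B=5 Y=2 S=12
Draw 5: a1=0.682, a2=0.890, a3=1.230, a4=0.980, a0=3.782; τ=−ln(0.4306)/3.782=0.223 → t=1.275; u2·a0=0.9742·3.782=3.684; a1+…+a3=2.802 < 3.684 ≤ a1+…+a4=3.782 → R4 fires; X=11 B=6 Y=1 S=12
Draw 6: a1=0.341, a2=0.534, a3=1.476, a4=0.490, a0=2.841; τ=−ln(0.3551)/2.841=0.364 → t=1.640 > T=1.54: stop.
At T=1.54: X=11 B=6 Y=1 S=12; the largest is S.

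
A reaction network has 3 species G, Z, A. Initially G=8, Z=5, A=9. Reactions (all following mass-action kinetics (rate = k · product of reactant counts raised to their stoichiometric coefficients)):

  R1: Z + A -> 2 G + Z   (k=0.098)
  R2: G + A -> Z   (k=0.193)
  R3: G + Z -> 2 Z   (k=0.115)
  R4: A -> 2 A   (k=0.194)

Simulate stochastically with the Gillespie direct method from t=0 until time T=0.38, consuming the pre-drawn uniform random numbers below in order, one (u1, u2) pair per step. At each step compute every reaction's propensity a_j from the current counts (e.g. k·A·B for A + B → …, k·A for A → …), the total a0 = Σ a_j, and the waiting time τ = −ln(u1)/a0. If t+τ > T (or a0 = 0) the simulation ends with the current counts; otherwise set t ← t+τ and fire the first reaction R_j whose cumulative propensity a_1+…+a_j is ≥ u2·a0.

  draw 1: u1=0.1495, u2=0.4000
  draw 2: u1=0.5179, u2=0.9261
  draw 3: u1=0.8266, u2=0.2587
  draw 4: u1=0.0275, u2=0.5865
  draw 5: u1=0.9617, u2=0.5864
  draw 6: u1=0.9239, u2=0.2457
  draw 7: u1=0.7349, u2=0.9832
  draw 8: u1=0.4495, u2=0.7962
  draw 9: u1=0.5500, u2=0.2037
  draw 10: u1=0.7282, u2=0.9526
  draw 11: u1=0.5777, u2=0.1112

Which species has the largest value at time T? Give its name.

t=0.000: G=8 Z=5 A=9
Draw 1: a1=4.410, a2=13.896, a3=4.600, a4=1.746, a0=24.652; τ=−ln(0.1495)/24.652=0.077 → t=0.077; u2·a0=0.4000·24.652=9.861; a1=4.410 < 9.861 ≤ a1+a2=18.306 → R2 fires; G=7 Z=6 A=8
Draw 2: a1=4.704, a2=10.808, a3=4.830, a4=1.552, a0=21.894; τ=−ln(0.5179)/21.894=0.030 → t=0.107; u2·a0=0.9261·21.894=20.276; a1+a2=15.512 < 20.276 ≤ a1+…+a3=20.342 → R3 fires; G=6 Z=7 A=8
Draw 3: a1=5.488, a2=9.264, a3=4.830, a4=1.552, a0=21.134; τ=−ln(0.8266)/21.134=0.009 → t=0.116; u2·a0=0.2587·21.134=5.467 ≤ a1=5.488 → R1 fires; G=8 Z=7 A=7
Draw 4: a1=4.802, a2=10.808, a3=6.440, a4=1.358, a0=23.408; τ=−ln(0.0275)/23.408=0.154 → t=0.270; u2·a0=0.5865·23.408=13.729; a1=4.802 < 13.729 ≤ a1+a2=15.610 → R2 fires; G=7 Z=8 A=6
Draw 5: a1=4.704, a2=8.106, a3=6.440, a4=1.164, a0=20.414; τ=−ln(0.9617)/20.414=0.002 → t=0.272; u2·a0=0.5864·20.414=11.971; a1=4.704 < 11.971 ≤ a1+a2=12.810 → R2 fires; G=6 Z=9 A=5
Draw 6: a1=4.410, a2=5.790, a3=6.210, a4=0.970, a0=17.380; τ=−ln(0.9239)/17.380=0.005 → t=0.276; u2·a0=0.2457·17.380=4.270 ≤ a1=4.410 → R1 fires; G=8 Z=9 A=4
Draw 7: a1=3.528, a2=6.176, a3=8.280, a4=0.776, a0=18.760; τ=−ln(0.7349)/18.760=0.016 → t=0.293; u2·a0=0.9832·18.760=18.445; a1+…+a3=17.984 < 18.445 ≤ a1+…+a4=18.760 → R4 fires; G=8 Z=9 A=5
Draw 8: a1=4.410, a2=7.720, a3=8.280, a4=0.970, a0=21.380; τ=−ln(0.4495)/21.380=0.037 → t=0.330; u2·a0=0.7962·21.380=17.023; a1+a2=12.130 < 17.023 ≤ a1+…+a3=20.410 → R3 fires; G=7 Z=10 A=5
Draw 9: a1=4.900, a2=6.755, a3=8.050, a4=0.970, a0=20.675; τ=−ln(0.5500)/20.675=0.029 → t=0.359; u2·a0=0.2037·20.675=4.211 ≤ a1=4.900 → R1 fires; G=9 Z=10 A=4
Draw 10: a1=3.920, a2=6.948, a3=10.350, a4=0.776, a0=21.994; τ=−ln(0.7282)/21.994=0.014 → t=0.373; u2·a0=0.9526·21.994=20.951; a1+a2=10.868 < 20.951 ≤ a1+…+a3=21.218 → R3 fires; G=8 Z=11 A=4
Draw 11: a1=4.312, a2=6.176, a3=10.120, a4=0.776, a0=21.384; τ=−ln(0.5777)/21.384=0.026 → t=0.399 > T=0.38: stop.
At T=0.38: G=8 Z=11 A=4; the largest is Z.

Dominant species at T: Z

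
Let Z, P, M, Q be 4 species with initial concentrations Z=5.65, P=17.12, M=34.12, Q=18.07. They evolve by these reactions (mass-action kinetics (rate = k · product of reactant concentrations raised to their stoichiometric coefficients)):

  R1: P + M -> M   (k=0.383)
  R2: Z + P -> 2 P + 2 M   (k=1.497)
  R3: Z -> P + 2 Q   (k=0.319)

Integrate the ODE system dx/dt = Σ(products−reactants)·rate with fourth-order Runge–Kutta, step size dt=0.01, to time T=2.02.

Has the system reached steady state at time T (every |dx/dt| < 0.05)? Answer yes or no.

RK4 with dt=0.01: 202 steps to T=2.02. Trajectory (selected grid times):
t=0.00: Z=5.65 P=17.12 M=34.12 Q=18.07
t=0.22: Z=0.68 P=0.83 M=43.85 Q=18.28
t=0.45: Z=0.58 P=0.03 M=43.95 Q=18.37
t=0.67: Z=0.54 P=0.01 M=43.96 Q=18.45
t=0.90: Z=0.50 P=0.01 M=43.96 Q=18.53
t=1.12: Z=0.46 P=0.01 M=43.96 Q=18.60
t=1.35: Z=0.43 P=0.01 M=43.97 Q=18.66
t=1.57: Z=0.40 P=0.01 M=43.97 Q=18.72
t=1.80: Z=0.37 P=0.01 M=43.97 Q=18.78
t=2.02: Z=0.35 P=0.01 M=43.97 Q=18.83
Rates at T: R1=0.1160, R2=0.0036, R3=0.1101
dx/dt at T (Σ net stoichiometry × rate): Z=-0.1136, P=-0.0023, M=+0.0071, Q=+0.2201
Largest |dx/dt| is |+0.2201| (Q) ≥ 0.05 → not steady.

Steady state at T: no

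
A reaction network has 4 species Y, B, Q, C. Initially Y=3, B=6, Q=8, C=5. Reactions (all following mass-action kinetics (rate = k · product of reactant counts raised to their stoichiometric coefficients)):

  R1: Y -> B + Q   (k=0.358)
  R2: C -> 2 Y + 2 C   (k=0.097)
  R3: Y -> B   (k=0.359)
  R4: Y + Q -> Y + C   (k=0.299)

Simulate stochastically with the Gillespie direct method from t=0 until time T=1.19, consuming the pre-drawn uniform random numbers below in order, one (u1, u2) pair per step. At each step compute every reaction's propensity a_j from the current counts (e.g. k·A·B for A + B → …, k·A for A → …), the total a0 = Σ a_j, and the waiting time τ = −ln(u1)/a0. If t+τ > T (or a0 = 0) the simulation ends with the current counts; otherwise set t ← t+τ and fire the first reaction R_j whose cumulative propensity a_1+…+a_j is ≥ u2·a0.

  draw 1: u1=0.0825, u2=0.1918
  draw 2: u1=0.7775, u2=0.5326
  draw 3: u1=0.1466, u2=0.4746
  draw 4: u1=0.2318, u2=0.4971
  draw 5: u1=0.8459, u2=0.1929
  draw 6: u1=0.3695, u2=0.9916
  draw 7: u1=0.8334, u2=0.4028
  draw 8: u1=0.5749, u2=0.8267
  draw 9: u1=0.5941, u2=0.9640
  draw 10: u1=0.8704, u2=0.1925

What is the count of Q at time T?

Q at T = 2

t=0.000: Y=3 B=6 Q=8 C=5
Draw 1: a1=1.074, a2=0.485, a3=1.077, a4=7.176, a0=9.812; τ=−ln(0.0825)/9.812=0.254 → t=0.254; u2·a0=0.1918·9.812=1.882; a1+a2=1.559 < 1.882 ≤ a1+…+a3=2.636 → R3 fires; Y=2 B=7 Q=8 C=5
Draw 2: a1=0.716, a2=0.485, a3=0.718, a4=4.784, a0=6.703; τ=−ln(0.7775)/6.703=0.038 → t=0.292; u2·a0=0.5326·6.703=3.570; a1+…+a3=1.919 < 3.570 ≤ a1+…+a4=6.703 → R4 fires; Y=2 B=7 Q=7 C=6
Draw 3: a1=0.716, a2=0.582, a3=0.718, a4=4.186, a0=6.202; τ=−ln(0.1466)/6.202=0.310 → t=0.601; u2·a0=0.4746·6.202=2.943; a1+…+a3=2.016 < 2.943 ≤ a1+…+a4=6.202 → R4 fires; Y=2 B=7 Q=6 C=7
Draw 4: a1=0.716, a2=0.679, a3=0.718, a4=3.588, a0=5.701; τ=−ln(0.2318)/5.701=0.256 → t=0.858; u2·a0=0.4971·5.701=2.834; a1+…+a3=2.113 < 2.834 ≤ a1+…+a4=5.701 → R4 fires; Y=2 B=7 Q=5 C=8
Draw 5: a1=0.716, a2=0.776, a3=0.718, a4=2.990, a0=5.200; τ=−ln(0.8459)/5.200=0.032 → t=0.890; u2·a0=0.1929·5.200=1.003; a1=0.716 < 1.003 ≤ a1+a2=1.492 → R2 fires; Y=4 B=7 Q=5 C=9
Draw 6: a1=1.432, a2=0.873, a3=1.436, a4=5.980, a0=9.721; τ=−ln(0.3695)/9.721=0.102 → t=0.992; u2·a0=0.9916·9.721=9.639; a1+…+a3=3.741 < 9.639 ≤ a1+…+a4=9.721 → R4 fires; Y=4 B=7 Q=4 C=10
Draw 7: a1=1.432, a2=0.970, a3=1.436, a4=4.784, a0=8.622; τ=−ln(0.8334)/8.622=0.021 → t=1.014; u2·a0=0.4028·8.622=3.473; a1+a2=2.402 < 3.473 ≤ a1+…+a3=3.838 → R3 fires; Y=3 B=8 Q=4 C=10
Draw 8: a1=1.074, a2=0.970, a3=1.077, a4=3.588, a0=6.709; τ=−ln(0.5749)/6.709=0.083 → t=1.096; u2·a0=0.8267·6.709=5.546; a1+…+a3=3.121 < 5.546 ≤ a1+…+a4=6.709 → R4 fires; Y=3 B=8 Q=3 C=11
Draw 9: a1=1.074, a2=1.067, a3=1.077, a4=2.691, a0=5.909; τ=−ln(0.5941)/5.909=0.088 → t=1.184; u2·a0=0.9640·5.909=5.696; a1+…+a3=3.218 < 5.696 ≤ a1+…+a4=5.909 → R4 fires; Y=3 B=8 Q=2 C=12
Draw 10: a1=1.074, a2=1.164, a3=1.077, a4=1.794, a0=5.109; τ=−ln(0.8704)/5.109=0.027 → t=1.211 > T=1.19: stop.
Read off Q at T=1.19: 2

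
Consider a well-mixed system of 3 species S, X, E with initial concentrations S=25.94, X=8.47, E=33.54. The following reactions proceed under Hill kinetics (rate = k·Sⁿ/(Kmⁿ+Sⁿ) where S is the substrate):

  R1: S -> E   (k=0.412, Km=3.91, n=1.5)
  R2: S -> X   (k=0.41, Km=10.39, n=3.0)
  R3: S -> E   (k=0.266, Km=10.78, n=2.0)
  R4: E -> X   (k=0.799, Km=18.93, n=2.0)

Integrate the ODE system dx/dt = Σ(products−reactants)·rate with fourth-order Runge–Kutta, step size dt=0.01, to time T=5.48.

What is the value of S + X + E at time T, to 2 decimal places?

Check how each reaction changes W = S + X + E (weight of products minus weight of reactants):
R1: S -> E: (1·1) − (1·1) = 1 − 1 = 0
R2: S -> X: (1·1) − (1·1) = 1 − 1 = 0
R3: S -> E: (1·1) − (1·1) = 1 − 1 = 0
R4: E -> X: (1·1) − (1·1) = 1 − 1 = 0
Every reaction leaves W unchanged, so W is conserved and no simulation is needed: W(T) = W(0) = 25.94 + 8.47 + 33.54 = 67.95

Value at T = 67.95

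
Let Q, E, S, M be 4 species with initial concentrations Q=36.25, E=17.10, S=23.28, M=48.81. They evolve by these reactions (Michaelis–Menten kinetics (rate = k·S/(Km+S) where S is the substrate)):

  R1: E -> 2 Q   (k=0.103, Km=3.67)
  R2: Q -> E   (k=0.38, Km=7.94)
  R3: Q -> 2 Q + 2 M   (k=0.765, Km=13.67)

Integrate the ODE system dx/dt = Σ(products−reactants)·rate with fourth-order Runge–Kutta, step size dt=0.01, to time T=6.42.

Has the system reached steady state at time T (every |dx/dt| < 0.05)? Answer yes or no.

RK4 with dt=0.01: 642 steps to T=6.42. Trajectory (selected grid times):
t=0.00: Q=36.25 E=17.10 S=23.28 M=48.81
t=0.71: Q=36.54 E=17.26 S=23.28 M=49.60
t=1.43: Q=36.84 E=17.42 S=23.28 M=50.40
t=2.14: Q=37.14 E=17.59 S=23.28 M=51.20
t=2.85: Q=37.43 E=17.75 S=23.28 M=51.99
t=3.57: Q=37.74 E=17.91 S=23.28 M=52.80
t=4.28: Q=38.03 E=18.08 S=23.28 M=53.60
t=4.99: Q=38.33 E=18.24 S=23.28 M=54.40
t=5.71: Q=38.63 E=18.40 S=23.28 M=55.21
t=6.42: Q=38.93 E=18.57 S=23.28 M=56.01
Rates at T: R1=0.0860, R2=0.3156, R3=0.5662
dx/dt at T (Σ net stoichiometry × rate): Q=+0.4226, E=+0.2296, S=+0.0000, M=+1.1324
Largest |dx/dt| is |+1.1324| (M) ≥ 0.05 → not steady.

Steady state at T: no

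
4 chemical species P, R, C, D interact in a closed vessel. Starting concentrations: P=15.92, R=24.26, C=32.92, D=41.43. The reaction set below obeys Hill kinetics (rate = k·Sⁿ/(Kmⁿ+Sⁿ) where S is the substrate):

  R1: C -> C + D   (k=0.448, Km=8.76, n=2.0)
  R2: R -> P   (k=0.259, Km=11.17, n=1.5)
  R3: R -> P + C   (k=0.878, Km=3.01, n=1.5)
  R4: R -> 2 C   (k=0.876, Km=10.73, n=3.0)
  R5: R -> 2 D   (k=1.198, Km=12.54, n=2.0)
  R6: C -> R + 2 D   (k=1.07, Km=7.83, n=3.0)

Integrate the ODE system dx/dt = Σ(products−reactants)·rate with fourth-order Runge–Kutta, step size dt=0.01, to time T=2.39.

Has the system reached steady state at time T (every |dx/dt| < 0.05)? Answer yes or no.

RK4 with dt=0.01: 239 steps to T=2.39. Trajectory (selected grid times):
t=0.00: P=15.92 R=24.26 C=32.92 D=41.43
t=0.27: P=16.20 R=23.79 C=33.30 D=42.62
t=0.53: P=16.47 R=23.35 C=33.66 D=43.77
t=0.80: P=16.75 R=22.89 C=34.03 D=44.95
t=1.06: P=17.02 R=22.45 C=34.38 D=46.09
t=1.33: P=17.29 R=22.00 C=34.75 D=47.26
t=1.59: P=17.56 R=21.57 C=35.10 D=48.39
t=1.86: P=17.84 R=21.13 C=35.46 D=49.56
t=2.12: P=18.10 R=20.71 C=35.80 D=50.67
t=2.39: P=18.37 R=20.28 C=36.15 D=51.83
Rates at T: R1=0.4232, R2=0.1839, R3=0.8305, R4=0.7630, R5=0.8667, R6=1.0592
dx/dt at T (Σ net stoichiometry × rate): P=+1.0144, R=-1.5849, C=+1.2974, D=+4.2751
Largest |dx/dt| is |+4.2751| (D) ≥ 0.05 → not steady.

Steady state at T: no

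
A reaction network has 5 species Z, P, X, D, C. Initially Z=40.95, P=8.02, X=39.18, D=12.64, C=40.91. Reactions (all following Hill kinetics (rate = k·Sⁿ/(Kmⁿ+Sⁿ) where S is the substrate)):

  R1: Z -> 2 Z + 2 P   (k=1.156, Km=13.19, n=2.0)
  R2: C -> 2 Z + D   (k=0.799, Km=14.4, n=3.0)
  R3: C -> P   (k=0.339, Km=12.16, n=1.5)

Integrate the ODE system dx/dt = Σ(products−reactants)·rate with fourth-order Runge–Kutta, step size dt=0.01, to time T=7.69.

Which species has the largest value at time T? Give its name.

RK4 with dt=0.01: 769 steps to T=7.69. Trajectory (selected grid times):
t=0.00: Z=40.95 P=8.02 X=39.18 D=12.64 C=40.91
t=0.85: Z=43.14 P=10.06 X=39.18 D=13.29 C=40.01
t=1.71: Z=45.37 P=12.13 X=39.18 D=13.95 C=39.11
t=2.56: Z=47.57 P=14.20 X=39.18 D=14.59 C=38.22
t=3.42: Z=49.80 P=16.29 X=39.18 D=15.24 C=37.32
t=4.27: Z=52.00 P=18.38 X=39.18 D=15.88 C=36.44
t=5.13: Z=54.23 P=20.49 X=39.18 D=16.53 C=35.55
t=5.98: Z=56.43 P=22.59 X=39.18 D=17.16 C=34.67
t=6.84: Z=58.65 P=24.72 X=39.18 D=17.80 C=33.79
t=7.69: Z=60.85 P=26.83 X=39.18 D=18.43 C=32.93
At T=7.69: Z=60.85 P=26.83 X=39.18 D=18.43 C=32.93; the largest is Z.

Dominant species at T: Z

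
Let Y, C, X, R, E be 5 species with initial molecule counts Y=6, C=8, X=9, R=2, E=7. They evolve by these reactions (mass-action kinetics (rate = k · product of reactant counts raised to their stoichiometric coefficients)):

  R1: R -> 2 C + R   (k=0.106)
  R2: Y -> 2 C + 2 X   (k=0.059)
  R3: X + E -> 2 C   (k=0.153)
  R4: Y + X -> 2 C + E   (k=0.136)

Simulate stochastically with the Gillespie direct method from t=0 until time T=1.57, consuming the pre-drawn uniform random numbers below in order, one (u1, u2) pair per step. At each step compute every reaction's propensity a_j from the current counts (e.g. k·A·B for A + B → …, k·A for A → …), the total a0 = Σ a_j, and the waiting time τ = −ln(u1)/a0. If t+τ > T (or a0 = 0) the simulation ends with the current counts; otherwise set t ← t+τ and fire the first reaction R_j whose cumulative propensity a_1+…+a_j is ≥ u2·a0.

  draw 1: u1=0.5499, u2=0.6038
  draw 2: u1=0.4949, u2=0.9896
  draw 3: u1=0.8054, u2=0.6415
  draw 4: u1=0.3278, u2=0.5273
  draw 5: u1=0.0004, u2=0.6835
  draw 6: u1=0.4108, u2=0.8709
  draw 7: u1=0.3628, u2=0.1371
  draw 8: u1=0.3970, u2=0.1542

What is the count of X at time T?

t=0.000: Y=6 C=8 X=9 R=2 E=7
Draw 1: a1=0.212, a2=0.354, a3=9.639, a4=7.344, a0=17.549; τ=−ln(0.5499)/17.549=0.034 → t=0.034; u2·a0=0.6038·17.549=10.596; a1+…+a3=10.205 < 10.596 ≤ a1+…+a4=17.549 → R4 fires; Y=5 C=10 X=8 R=2 E=8
Draw 2: a1=0.212, a2=0.295, a3=9.792, a4=5.440, a0=15.739; τ=−ln(0.4949)/15.739=0.045 → t=0.079; u2·a0=0.9896·15.739=15.575; a1+…+a3=10.299 < 15.575 ≤ a1+…+a4=15.739 → R4 fires; Y=4 C=12 X=7 R=2 E=9
Draw 3: a1=0.212, a2=0.236, a3=9.639, a4=3.808, a0=13.895; τ=−ln(0.8054)/13.895=0.016 → t=0.094; u2·a0=0.6415·13.895=8.914; a1+a2=0.448 < 8.914 ≤ a1+…+a3=10.087 → R3 fires; Y=4 C=14 X=6 R=2 E=8
Draw 4: a1=0.212, a2=0.236, a3=7.344, a4=3.264, a0=11.056; τ=−ln(0.3278)/11.056=0.101 → t=0.195; u2·a0=0.5273·11.056=5.830; a1+a2=0.448 < 5.830 ≤ a1+…+a3=7.792 → R3 fires; Y=4 C=16 X=5 R=2 E=7
Draw 5: a1=0.212, a2=0.236, a3=5.355, a4=2.720, a0=8.523; τ=−ln(0.0004)/8.523=0.918 → t=1.113; u2·a0=0.6835·8.523=5.825; a1+…+a3=5.803 < 5.825 ≤ a1+…+a4=8.523 → R4 fires; Y=3 C=18 X=4 R=2 E=8
Draw 6: a1=0.212, a2=0.177, a3=4.896, a4=1.632, a0=6.917; τ=−ln(0.4108)/6.917=0.129 → t=1.242; u2·a0=0.8709·6.917=6.024; a1+…+a3=5.285 < 6.024 ≤ a1+…+a4=6.917 → R4 fires; Y=2 C=20 X=3 R=2 E=9
Draw 7: a1=0.212, a2=0.118, a3=4.131, a4=0.816, a0=5.277; τ=−ln(0.3628)/5.277=0.192 → t=1.434; u2·a0=0.1371·5.277=0.723; a1+a2=0.330 < 0.723 ≤ a1+…+a3=4.461 → R3 fires; Y=2 C=22 X=2 R=2 E=8
Draw 8: a1=0.212, a2=0.118, a3=2.448, a4=0.544, a0=3.322; τ=−ln(0.3970)/3.322=0.278 → t=1.712 > T=1.57: stop.
Read off X at T=1.57: 2

X at T = 2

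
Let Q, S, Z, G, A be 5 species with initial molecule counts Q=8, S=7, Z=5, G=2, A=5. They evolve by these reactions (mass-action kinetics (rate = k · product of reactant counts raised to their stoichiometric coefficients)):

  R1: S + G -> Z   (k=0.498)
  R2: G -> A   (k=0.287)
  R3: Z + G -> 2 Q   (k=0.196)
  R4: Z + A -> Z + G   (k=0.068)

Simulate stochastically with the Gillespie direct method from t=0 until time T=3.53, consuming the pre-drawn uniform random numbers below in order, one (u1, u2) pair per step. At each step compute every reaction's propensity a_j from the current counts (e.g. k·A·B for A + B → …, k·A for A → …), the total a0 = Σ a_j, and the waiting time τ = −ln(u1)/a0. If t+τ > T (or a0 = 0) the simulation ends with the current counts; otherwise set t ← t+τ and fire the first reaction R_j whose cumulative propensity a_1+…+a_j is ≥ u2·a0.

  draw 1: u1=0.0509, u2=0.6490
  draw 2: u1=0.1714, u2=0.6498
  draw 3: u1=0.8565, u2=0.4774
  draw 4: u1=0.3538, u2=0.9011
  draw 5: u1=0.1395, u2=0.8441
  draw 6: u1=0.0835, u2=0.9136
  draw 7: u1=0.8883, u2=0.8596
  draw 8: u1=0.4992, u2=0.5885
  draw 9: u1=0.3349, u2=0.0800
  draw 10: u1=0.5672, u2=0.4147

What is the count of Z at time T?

t=0.000: Q=8 S=7 Z=5 G=2 A=5
Draw 1: a1=6.972, a2=0.574, a3=1.960, a4=1.700, a0=11.206; τ=−ln(0.0509)/11.206=0.266 → t=0.266; u2·a0=0.6490·11.206=7.273; a1=6.972 < 7.273 ≤ a1+a2=7.546 → R2 fires; Q=8 S=7 Z=5 G=1 A=6
Draw 2: a1=3.486, a2=0.287, a3=0.980, a4=2.040, a0=6.793; τ=−ln(0.1714)/6.793=0.260 → t=0.525; u2·a0=0.6498·6.793=4.414; a1+a2=3.773 < 4.414 ≤ a1+…+a3=4.753 → R3 fires; Q=10 S=7 Z=4 G=0 A=6
Draw 3: a1=0.000, a2=0.000, a3=0.000, a4=1.632, a0=1.632; τ=−ln(0.8565)/1.632=0.095 → t=0.620; u2·a0=0.4774·1.632=0.779; a1+…+a3=0.000 < 0.779 ≤ a1+…+a4=1.632 → R4 fires; Q=10 S=7 Z=4 G=1 A=5
Draw 4: a1=3.486, a2=0.287, a3=0.784, a4=1.360, a0=5.917; τ=−ln(0.3538)/5.917=0.176 → t=0.796; u2·a0=0.9011·5.917=5.332; a1+…+a3=4.557 < 5.332 ≤ a1+…+a4=5.917 → R4 fires; Q=10 S=7 Z=4 G=2 A=4
Draw 5: a1=6.972, a2=0.574, a3=1.568, a4=1.088, a0=10.202; τ=−ln(0.1395)/10.202=0.193 → t=0.989; u2·a0=0.8441·10.202=8.612; a1+a2=7.546 < 8.612 ≤ a1+…+a3=9.114 → R3 fires; Q=12 S=7 Z=3 G=1 A=4
Draw 6: a1=3.486, a2=0.287, a3=0.588, a4=0.816, a0=5.177; τ=−ln(0.0835)/5.177=0.480 → t=1.469; u2·a0=0.9136·5.177=4.730; a1+…+a3=4.361 < 4.730 ≤ a1+…+a4=5.177 → R4 fires; Q=12 S=7 Z=3 G=2 A=3
Draw 7: a1=6.972, a2=0.574, a3=1.176, a4=0.612, a0=9.334; τ=−ln(0.8883)/9.334=0.013 → t=1.481; u2·a0=0.8596·9.334=8.024; a1+a2=7.546 < 8.024 ≤ a1+…+a3=8.722 → R3 fires; Q=14 S=7 Z=2 G=1 A=3
Draw 8: a1=3.486, a2=0.287, a3=0.392, a4=0.408, a0=4.573; τ=−ln(0.4992)/4.573=0.152 → t=1.633; u2·a0=0.5885·4.573=2.691 ≤ a1=3.486 → R1 fires; Q=14 S=6 Z=3 G=0 A=3
Draw 9: a1=0.000, a2=0.000, a3=0.000, a4=0.612, a0=0.612; τ=−ln(0.3349)/0.612=1.787 → t=3.421; u2·a0=0.0800·0.612=0.049; a1+…+a3=0.000 < 0.049 ≤ a1+…+a4=0.612 → R4 fires; Q=14 S=6 Z=3 G=1 A=2
Draw 10: a1=2.988, a2=0.287, a3=0.588, a4=0.408, a0=4.271; τ=−ln(0.5672)/4.271=0.133 → t=3.553 > T=3.53: stop.
Read off Z at T=3.53: 3

Z at T = 3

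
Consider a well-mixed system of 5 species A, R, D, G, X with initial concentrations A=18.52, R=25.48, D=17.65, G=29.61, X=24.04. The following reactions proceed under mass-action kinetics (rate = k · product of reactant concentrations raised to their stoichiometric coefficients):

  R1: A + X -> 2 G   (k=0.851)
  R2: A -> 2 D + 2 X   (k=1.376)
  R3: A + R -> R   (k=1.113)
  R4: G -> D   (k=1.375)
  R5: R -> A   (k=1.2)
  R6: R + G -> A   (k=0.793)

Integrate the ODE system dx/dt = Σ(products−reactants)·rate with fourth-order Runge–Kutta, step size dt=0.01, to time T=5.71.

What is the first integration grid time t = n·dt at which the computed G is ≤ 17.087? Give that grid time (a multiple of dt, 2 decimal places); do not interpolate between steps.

RK4 with dt=0.01: 571 steps to T=5.71. Trajectory (selected grid times):
t=0.00: A=18.52 R=25.48 D=17.65 G=29.61 X=24.04
t=0.63: A=0.27 R=0.00 D=54.36 G=26.25 X=5.65
t=0.95: A=0.04 R=0.00 D=63.90 G=17.18 X=5.57
t=0.96: A=0.04 R=0.00 D=64.13 G=16.95 X=5.57
t=1.27: A=0.01 R=0.00 D=70.04 G=11.10 X=5.56
t=1.90: A=0.00 R=0.00 D=76.48 G=4.67 X=5.56
t=2.54: A=0.00 R=0.00 D=79.21 G=1.94 X=5.56
t=3.17: A=0.00 R=0.00 D=80.33 G=0.82 X=5.56
t=3.81: A=0.00 R=0.00 D=80.81 G=0.34 X=5.56
t=4.44: A=0.00 R=0.00 D=81.01 G=0.14 X=5.56
t=5.08: A=0.00 R=0.00 D=81.09 G=0.06 X=5.56
t=5.71: A=0.00 R=0.00 D=81.12 G=0.02 X=5.56
G(0.95)=17.177 > 17.087 but G(0.96)=16.946 ≤ 17.087, so the first grid time is t=0.96.

Threshold first reached at t = 0.96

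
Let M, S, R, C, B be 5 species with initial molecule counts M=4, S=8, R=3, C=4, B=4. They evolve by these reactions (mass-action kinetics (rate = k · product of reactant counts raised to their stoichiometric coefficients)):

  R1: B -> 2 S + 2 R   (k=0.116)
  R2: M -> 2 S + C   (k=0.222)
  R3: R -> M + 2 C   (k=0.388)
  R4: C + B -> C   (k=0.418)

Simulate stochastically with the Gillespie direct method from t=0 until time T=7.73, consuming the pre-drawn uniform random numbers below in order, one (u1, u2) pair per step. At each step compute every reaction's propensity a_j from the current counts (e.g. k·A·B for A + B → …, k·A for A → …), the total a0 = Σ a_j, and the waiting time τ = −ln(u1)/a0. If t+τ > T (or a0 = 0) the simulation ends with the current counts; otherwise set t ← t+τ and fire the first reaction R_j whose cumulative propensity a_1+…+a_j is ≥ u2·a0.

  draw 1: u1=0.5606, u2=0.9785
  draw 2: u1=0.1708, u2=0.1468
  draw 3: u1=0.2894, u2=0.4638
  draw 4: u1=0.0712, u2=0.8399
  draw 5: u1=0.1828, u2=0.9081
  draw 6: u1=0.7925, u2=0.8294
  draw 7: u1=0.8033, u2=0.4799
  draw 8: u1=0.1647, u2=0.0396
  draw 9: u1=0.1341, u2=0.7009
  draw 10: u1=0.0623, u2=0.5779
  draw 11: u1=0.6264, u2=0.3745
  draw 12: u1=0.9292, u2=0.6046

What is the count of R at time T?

R at T = 1

t=0.000: M=4 S=8 R=3 C=4 B=4
Draw 1: a1=0.464, a2=0.888, a3=1.164, a4=6.688, a0=9.204; τ=−ln(0.5606)/9.204=0.063 → t=0.063; u2·a0=0.9785·9.204=9.006; a1+…+a3=2.516 < 9.006 ≤ a1+…+a4=9.204 → R4 fires; M=4 S=8 R=3 C=4 B=3
Draw 2: a1=0.348, a2=0.888, a3=1.164, a4=5.016, a0=7.416; τ=−ln(0.1708)/7.416=0.238 → t=0.301; u2·a0=0.1468·7.416=1.089; a1=0.348 < 1.089 ≤ a1+a2=1.236 → R2 fires; M=3 S=10 R=3 C=5 B=3
Draw 3: a1=0.348, a2=0.666, a3=1.164, a4=6.270, a0=8.448; τ=−ln(0.2894)/8.448=0.147 → t=0.448; u2·a0=0.4638·8.448=3.918; a1+…+a3=2.178 < 3.918 ≤ a1+…+a4=8.448 → R4 fires; M=3 S=10 R=3 C=5 B=2
Draw 4: a1=0.232, a2=0.666, a3=1.164, a4=4.180, a0=6.242; τ=−ln(0.0712)/6.242=0.423 → t=0.871; u2·a0=0.8399·6.242=5.243; a1+…+a3=2.062 < 5.243 ≤ a1+…+a4=6.242 → R4 fires; M=3 S=10 R=3 C=5 B=1
Draw 5: a1=0.116, a2=0.666, a3=1.164, a4=2.090, a0=4.036; τ=−ln(0.1828)/4.036=0.421 → t=1.292; u2·a0=0.9081·4.036=3.665; a1+…+a3=1.946 < 3.665 ≤ a1+…+a4=4.036 → R4 fires; M=3 S=10 R=3 C=5 B=0
Draw 6: a1=0.000, a2=0.666, a3=1.164, a4=0.000, a0=1.830; τ=−ln(0.7925)/1.830=0.127 → t=1.419; u2·a0=0.8294·1.830=1.518; a1+a2=0.666 < 1.518 ≤ a1+…+a3=1.830 → R3 fires; M=4 S=10 R=2 C=7 B=0
Draw 7: a1=0.000, a2=0.888, a3=0.776, a4=0.000, a0=1.664; τ=−ln(0.8033)/1.664=0.132 → t=1.551; u2·a0=0.4799·1.664=0.799; a1=0.000 < 0.799 ≤ a1+a2=0.888 → R2 fires; M=3 S=12 R=2 C=8 B=0
Draw 8: a1=0.000, a2=0.666, a3=0.776, a4=0.000, a0=1.442; τ=−ln(0.1647)/1.442=1.251 → t=2.802; u2·a0=0.0396·1.442=0.057; a1=0.000 < 0.057 ≤ a1+a2=0.666 → R2 fires; M=2 S=14 R=2 C=9 B=0
Draw 9: a1=0.000, a2=0.444, a3=0.776, a4=0.000, a0=1.220; τ=−ln(0.1341)/1.220=1.647 → t=4.449; u2·a0=0.7009·1.220=0.855; a1+a2=0.444 < 0.855 ≤ a1+…+a3=1.220 → R3 fires; M=3 S=14 R=1 C=11 B=0
Draw 10: a1=0.000, a2=0.666, a3=0.388, a4=0.000, a0=1.054; τ=−ln(0.0623)/1.054=2.634 → t=7.082; u2·a0=0.5779·1.054=0.609; a1=0.000 < 0.609 ≤ a1+a2=0.666 → R2 fires; M=2 S=16 R=1 C=12 B=0
Draw 11: a1=0.000, a2=0.444, a3=0.388, a4=0.000, a0=0.832; τ=−ln(0.6264)/0.832=0.562 → t=7.644; u2·a0=0.3745·0.832=0.312; a1=0.000 < 0.312 ≤ a1+a2=0.444 → R2 fires; M=1 S=18 R=1 C=13 B=0
Draw 12: a1=0.000, a2=0.222, a3=0.388, a4=0.000, a0=0.610; τ=−ln(0.9292)/0.610=0.120 → t=7.765 > T=7.73: stop.
Read off R at T=7.73: 1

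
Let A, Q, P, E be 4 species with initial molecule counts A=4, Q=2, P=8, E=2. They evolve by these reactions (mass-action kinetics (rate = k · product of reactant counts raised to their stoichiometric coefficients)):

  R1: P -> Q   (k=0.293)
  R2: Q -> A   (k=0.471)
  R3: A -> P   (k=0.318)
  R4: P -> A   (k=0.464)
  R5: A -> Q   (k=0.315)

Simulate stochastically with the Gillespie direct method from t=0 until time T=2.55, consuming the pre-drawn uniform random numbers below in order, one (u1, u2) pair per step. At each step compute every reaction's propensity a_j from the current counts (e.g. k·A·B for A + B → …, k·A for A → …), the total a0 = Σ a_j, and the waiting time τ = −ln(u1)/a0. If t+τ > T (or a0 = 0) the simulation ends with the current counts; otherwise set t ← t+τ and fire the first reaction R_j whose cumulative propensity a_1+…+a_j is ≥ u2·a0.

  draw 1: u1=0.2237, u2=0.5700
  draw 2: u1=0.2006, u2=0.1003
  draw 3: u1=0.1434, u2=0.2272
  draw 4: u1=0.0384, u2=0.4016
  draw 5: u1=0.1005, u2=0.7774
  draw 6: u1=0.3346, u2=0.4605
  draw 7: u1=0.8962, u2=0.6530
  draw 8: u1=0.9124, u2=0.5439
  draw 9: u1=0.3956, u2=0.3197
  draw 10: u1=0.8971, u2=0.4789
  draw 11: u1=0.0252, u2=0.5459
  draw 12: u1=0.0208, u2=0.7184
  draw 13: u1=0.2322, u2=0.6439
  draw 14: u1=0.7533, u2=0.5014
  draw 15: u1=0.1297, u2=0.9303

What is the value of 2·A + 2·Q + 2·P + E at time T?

Check how each reaction changes W = 2·A + 2·Q + 2·P + E (weight of products minus weight of reactants):
R1: P -> Q: (2·1) − (2·1) = 2 − 2 = 0
R2: Q -> A: (2·1) − (2·1) = 2 − 2 = 0
R3: A -> P: (2·1) − (2·1) = 2 − 2 = 0
R4: P -> A: (2·1) − (2·1) = 2 − 2 = 0
R5: A -> Q: (2·1) − (2·1) = 2 − 2 = 0
Every reaction leaves W unchanged, so W is conserved and no simulation is needed: W(T) = W(0) = 2·4 + 2·2 + 2·8 + 2 = 30

Value at T = 30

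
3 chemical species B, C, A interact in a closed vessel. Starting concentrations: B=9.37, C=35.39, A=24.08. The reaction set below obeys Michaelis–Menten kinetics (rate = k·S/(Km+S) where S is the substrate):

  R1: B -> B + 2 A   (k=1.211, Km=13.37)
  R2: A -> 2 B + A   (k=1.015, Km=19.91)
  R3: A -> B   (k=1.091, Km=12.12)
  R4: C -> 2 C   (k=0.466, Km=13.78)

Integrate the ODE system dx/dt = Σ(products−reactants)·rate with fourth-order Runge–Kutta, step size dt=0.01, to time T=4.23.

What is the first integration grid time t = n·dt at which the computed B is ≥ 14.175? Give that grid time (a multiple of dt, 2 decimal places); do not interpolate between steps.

Threshold first reached at t = 2.60

RK4 with dt=0.01: 423 steps to T=4.23. Trajectory (selected grid times):
t=0.00: B=9.37 C=35.39 A=24.08
t=0.47: B=10.23 C=35.55 A=24.22
t=0.94: B=11.10 C=35.71 A=24.38
t=1.41: B=11.97 C=35.86 A=24.57
t=1.88: B=12.84 C=36.02 A=24.77
t=2.35: B=13.72 C=36.18 A=24.99
t=2.59: B=14.16 C=36.26 A=25.11
t=2.60: B=14.18 C=36.27 A=25.12
t=2.82: B=14.59 C=36.34 A=25.23
t=3.29: B=15.48 C=36.50 A=25.49
t=3.76: B=16.36 C=36.66 A=25.76
t=4.23: B=17.25 C=36.82 A=26.04
B(2.59)=14.164 < 14.175 but B(2.60)=14.183 ≥ 14.175, so the first grid time is t=2.60.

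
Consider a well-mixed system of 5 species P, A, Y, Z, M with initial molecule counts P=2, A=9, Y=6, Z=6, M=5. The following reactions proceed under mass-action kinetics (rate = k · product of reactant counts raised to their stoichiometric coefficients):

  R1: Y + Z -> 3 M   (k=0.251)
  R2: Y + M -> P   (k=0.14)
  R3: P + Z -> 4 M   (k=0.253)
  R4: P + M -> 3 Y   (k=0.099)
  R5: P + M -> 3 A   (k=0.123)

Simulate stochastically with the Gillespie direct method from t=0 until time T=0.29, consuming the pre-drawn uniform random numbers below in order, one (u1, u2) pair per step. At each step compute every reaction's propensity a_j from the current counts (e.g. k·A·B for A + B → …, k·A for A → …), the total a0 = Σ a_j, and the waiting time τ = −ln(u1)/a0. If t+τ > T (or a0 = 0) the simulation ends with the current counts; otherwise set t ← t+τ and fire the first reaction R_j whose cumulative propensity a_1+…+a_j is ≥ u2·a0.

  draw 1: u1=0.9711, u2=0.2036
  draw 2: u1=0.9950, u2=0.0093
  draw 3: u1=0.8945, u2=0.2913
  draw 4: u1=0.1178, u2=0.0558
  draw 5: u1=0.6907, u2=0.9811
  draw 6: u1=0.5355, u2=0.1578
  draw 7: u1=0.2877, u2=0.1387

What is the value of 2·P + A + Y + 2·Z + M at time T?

Value at T = 36

Check how each reaction changes W = 2·P + A + Y + 2·Z + M (weight of products minus weight of reactants):
R1: Y + Z -> 3 M: (1·3) − (1·1 + 2·1) = 3 − 3 = 0
R2: Y + M -> P: (2·1) − (1·1 + 1·1) = 2 − 2 = 0
R3: P + Z -> 4 M: (1·4) − (2·1 + 2·1) = 4 − 4 = 0
R4: P + M -> 3 Y: (1·3) − (2·1 + 1·1) = 3 − 3 = 0
R5: P + M -> 3 A: (1·3) − (2·1 + 1·1) = 3 − 3 = 0
Every reaction leaves W unchanged, so W is conserved and no simulation is needed: W(T) = W(0) = 2·2 + 9 + 6 + 2·6 + 5 = 36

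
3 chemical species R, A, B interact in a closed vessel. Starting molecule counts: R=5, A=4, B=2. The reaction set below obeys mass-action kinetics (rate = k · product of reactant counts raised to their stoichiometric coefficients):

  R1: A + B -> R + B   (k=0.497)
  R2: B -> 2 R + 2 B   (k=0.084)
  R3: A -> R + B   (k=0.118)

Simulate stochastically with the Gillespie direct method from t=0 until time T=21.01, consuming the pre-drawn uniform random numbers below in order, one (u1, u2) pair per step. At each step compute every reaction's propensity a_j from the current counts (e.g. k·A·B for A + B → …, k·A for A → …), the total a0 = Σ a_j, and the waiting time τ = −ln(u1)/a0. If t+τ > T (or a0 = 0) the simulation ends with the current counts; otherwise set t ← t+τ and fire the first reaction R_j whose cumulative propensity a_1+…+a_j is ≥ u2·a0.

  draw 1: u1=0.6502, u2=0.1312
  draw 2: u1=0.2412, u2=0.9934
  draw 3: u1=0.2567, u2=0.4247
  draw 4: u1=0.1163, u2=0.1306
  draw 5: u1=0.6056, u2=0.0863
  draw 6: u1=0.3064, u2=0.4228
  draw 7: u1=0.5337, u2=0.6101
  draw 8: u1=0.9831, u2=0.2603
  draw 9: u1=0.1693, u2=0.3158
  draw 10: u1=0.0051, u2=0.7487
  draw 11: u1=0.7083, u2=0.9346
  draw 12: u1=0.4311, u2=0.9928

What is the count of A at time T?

t=0.000: R=5 A=4 B=2
Draw 1: a1=3.976, a2=0.168, a3=0.472, a0=4.616; τ=−ln(0.6502)/4.616=0.093 → t=0.093; u2·a0=0.1312·4.616=0.606 ≤ a1=3.976 → R1 fires; R=6 A=3 B=2
Draw 2: a1=2.982, a2=0.168, a3=0.354, a0=3.504; τ=−ln(0.2412)/3.504=0.406 → t=0.499; u2·a0=0.9934·3.504=3.481; a1+a2=3.150 < 3.481 ≤ a1+…+a3=3.504 → R3 fires; R=7 A=2 B=3
Draw 3: a1=2.982, a2=0.252, a3=0.236, a0=3.470; τ=−ln(0.2567)/3.470=0.392 → t=0.891; u2·a0=0.4247·3.470=1.474 ≤ a1=2.982 → R1 fires; R=8 A=1 B=3
Draw 4: a1=1.491, a2=0.252, a3=0.118, a0=1.861; τ=−ln(0.1163)/1.861=1.156 → t=2.047; u2·a0=0.1306·1.861=0.243 ≤ a1=1.491 → R1 fires; R=9 A=0 B=3
Draw 5: a1=0.000, a2=0.252, a3=0.000, a0=0.252; τ=−ln(0.6056)/0.252=1.990 → t=4.037; u2·a0=0.0863·0.252=0.022; a1=0.000 < 0.022 ≤ a1+a2=0.252 → R2 fires; R=11 A=0 B=4
Draw 6: a1=0.000, a2=0.336, a3=0.000, a0=0.336; τ=−ln(0.3064)/0.336=3.520 → t=7.558; u2·a0=0.4228·0.336=0.142; a1=0.000 < 0.142 ≤ a1+a2=0.336 → R2 fires; R=13 A=0 B=5
Draw 7: a1=0.000, a2=0.420, a3=0.000, a0=0.420; τ=−ln(0.5337)/0.420=1.495 → t=9.053; u2·a0=0.6101·0.420=0.256; a1=0.000 < 0.256 ≤ a1+a2=0.420 → R2 fires; R=15 A=0 B=6
Draw 8: a1=0.000, a2=0.504, a3=0.000, a0=0.504; τ=−ln(0.9831)/0.504=0.034 → t=9.087; u2·a0=0.2603·0.504=0.131; a1=0.000 < 0.131 ≤ a1+a2=0.504 → R2 fires; R=17 A=0 B=7
Draw 9: a1=0.000, a2=0.588, a3=0.000, a0=0.588; τ=−ln(0.1693)/0.588=3.021 → t=12.107; u2·a0=0.3158·0.588=0.186; a1=0.000 < 0.186 ≤ a1+a2=0.588 → R2 fires; R=19 A=0 B=8
Draw 10: a1=0.000, a2=0.672, a3=0.000, a0=0.672; τ=−ln(0.0051)/0.672=7.855 → t=19.962; u2·a0=0.7487·0.672=0.503; a1=0.000 < 0.503 ≤ a1+a2=0.672 → R2 fires; R=21 A=0 B=9
Draw 11: a1=0.000, a2=0.756, a3=0.000, a0=0.756; τ=−ln(0.7083)/0.756=0.456 → t=20.418; u2·a0=0.9346·0.756=0.707; a1=0.000 < 0.707 ≤ a1+a2=0.756 → R2 fires; R=23 A=0 B=10
Draw 12: a1=0.000, a2=0.840, a3=0.000, a0=0.840; τ=−ln(0.4311)/0.840=1.002 → t=21.420 > T=21.01: stop.
Read off A at T=21.01: 0

A at T = 0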